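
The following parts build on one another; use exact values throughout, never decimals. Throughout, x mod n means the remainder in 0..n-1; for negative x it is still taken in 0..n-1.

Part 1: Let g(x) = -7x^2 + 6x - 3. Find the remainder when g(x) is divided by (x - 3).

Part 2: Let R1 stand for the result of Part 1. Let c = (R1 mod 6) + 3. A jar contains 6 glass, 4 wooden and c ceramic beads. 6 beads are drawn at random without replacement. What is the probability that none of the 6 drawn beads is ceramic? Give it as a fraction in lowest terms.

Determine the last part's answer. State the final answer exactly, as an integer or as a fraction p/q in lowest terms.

Part 1: remainder = value at the root: -7*(3)^2 + 6*(3)^1 - 3 = (-63) + (18) + (-3) = -48; answer -48
Part 2: R1 = -48; c = 3; total draws C(13,6) = 1716; favorable C(10,6) = 210; P = 35/286; answer 35/286

35/286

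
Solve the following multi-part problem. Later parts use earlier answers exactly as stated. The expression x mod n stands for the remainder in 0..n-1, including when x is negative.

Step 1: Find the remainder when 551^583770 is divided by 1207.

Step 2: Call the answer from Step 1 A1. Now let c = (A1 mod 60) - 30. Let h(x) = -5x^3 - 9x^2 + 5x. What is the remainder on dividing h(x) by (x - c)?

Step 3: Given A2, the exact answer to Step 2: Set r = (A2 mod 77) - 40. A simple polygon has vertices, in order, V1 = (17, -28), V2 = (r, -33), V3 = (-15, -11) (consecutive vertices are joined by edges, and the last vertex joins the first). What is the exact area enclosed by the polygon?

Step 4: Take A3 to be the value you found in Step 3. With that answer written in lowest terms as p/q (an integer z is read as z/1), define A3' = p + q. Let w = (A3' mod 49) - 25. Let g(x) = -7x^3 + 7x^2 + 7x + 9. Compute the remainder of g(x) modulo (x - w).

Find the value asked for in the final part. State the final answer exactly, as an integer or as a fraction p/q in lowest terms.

-2000

Step 1: squarings mod 1207: 551^1=551, 551^2=644, 551^4=735, 551^8=696, 551^16=409, 551^32=715, 551^64=664, 551^128=341, 551^256=409, 551^512=715, 551^1024=664, 551^2048=341, 551^4096=409, 551^8192=715, 551^16384=664, 551^32768=341, 551^65536=409, 551^131072=715, 551^262144=664, 551^524288=341; 551^583770 = 551^2 * 551^8 * 551^16 * 551^64 * 551^2048 * 551^8192 * 551^16384 * 551^32768 * 551^524288 = 427 (mod 1207); answer 427
Step 2: A1 = 427; c = -23; remainder = value at the root: -5*(-23)^3 - 9*(-23)^2 + 5*(-23)^1 = (60835) + (-4761) + (-115) = 55959; answer 55959
Step 3: A2 = 55959; r = 17; cross terms: (17*-33 - 17*-28)=-85, (17*-11 - -15*-33)=-682, (-15*-28 - 17*-11)=607; twice the area = |-160| = 160; area = 80; answer 80
Step 4: A3 = 80; threaded value p + q = 81; w = 7; remainder = value at the root: -7*(7)^3 + 7*(7)^2 + 7*(7)^1 + 9 = (-2401) + (343) + (49) + (9) = -2000; answer -2000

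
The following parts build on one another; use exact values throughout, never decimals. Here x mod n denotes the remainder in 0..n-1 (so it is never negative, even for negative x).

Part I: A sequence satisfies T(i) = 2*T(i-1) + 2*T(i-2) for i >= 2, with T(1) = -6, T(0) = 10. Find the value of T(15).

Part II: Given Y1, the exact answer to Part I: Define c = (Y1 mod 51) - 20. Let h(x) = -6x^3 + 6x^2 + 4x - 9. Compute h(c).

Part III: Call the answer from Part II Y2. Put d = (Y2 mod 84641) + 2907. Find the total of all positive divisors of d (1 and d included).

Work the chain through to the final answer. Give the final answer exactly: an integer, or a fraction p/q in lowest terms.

Part I: T(2) = 2*(-6) + 2*(10) = 8; iterating: T(2)=8, T(3)=4, T(4)=24, T(5)=56, T(6)=160, T(7)=432, T(8)=1184, T(9)=3232, T(10)=8832, T(11)=24128, T(12)=65920, T(13)=180096, T(14)=492032, T(15)=1344256; answer 1344256
Part II: Y1 = 1344256; c = 29; -6*(29)^3 + 6*(29)^2 + 4*(29)^1 - 9 = (-146334) + (5046) + (116) + (-9) = -141181; answer -141181
Part III: Y2 = -141181; d = 31008; 31008 = 2^5 * 3 * 17 * 19; sigma = (1 + 2 + 4 + 8 + 16 + 32) * (1 + 3) * (1 + 17) * (1 + 19) = 63 * 4 * 18 * 20 = 90720; answer 90720

90720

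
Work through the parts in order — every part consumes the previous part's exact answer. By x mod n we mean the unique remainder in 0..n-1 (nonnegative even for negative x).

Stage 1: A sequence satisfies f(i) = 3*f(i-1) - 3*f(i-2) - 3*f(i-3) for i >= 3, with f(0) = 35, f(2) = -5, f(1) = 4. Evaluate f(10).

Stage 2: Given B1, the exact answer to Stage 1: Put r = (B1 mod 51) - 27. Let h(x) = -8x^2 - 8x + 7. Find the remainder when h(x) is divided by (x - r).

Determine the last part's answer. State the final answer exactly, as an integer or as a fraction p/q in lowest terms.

-41

Stage 1: f(3) = 3*(-5) - 3*(4) - 3*(35) = -132; iterating: f(3)=-132, f(4)=-393, f(5)=-768, f(6)=-729, f(7)=1296, f(8)=8379, f(9)=23436, f(10)=41283; answer 41283
Stage 2: B1 = 41283; r = -3; remainder = value at the root: -8*(-3)^2 - 8*(-3)^1 + 7 = (-72) + (24) + (7) = -41; answer -41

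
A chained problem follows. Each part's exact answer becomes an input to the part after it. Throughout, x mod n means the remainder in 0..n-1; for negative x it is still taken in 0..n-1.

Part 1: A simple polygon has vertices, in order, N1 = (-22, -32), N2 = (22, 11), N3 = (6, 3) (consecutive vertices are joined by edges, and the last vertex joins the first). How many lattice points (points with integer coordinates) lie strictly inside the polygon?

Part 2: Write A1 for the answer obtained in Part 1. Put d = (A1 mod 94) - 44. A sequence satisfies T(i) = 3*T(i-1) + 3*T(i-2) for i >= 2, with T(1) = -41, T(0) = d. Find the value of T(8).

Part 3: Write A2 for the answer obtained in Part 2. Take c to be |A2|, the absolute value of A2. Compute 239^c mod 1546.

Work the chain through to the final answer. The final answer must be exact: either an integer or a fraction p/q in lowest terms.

Part 1: cross terms: (-22*11 - 22*-32)=462, (22*3 - 6*11)=0, (6*-32 - -22*3)=-126; twice the area = |336| = 336; area = 168; boundary points = 1 + 8 + 7 = 16; strictly interior points = area - boundary/2 + 1 = 161; answer 161
Part 2: A1 = 161; d = 23; T(2) = 3*(-41) + 3*(23) = -54; iterating: T(2)=-54, T(3)=-285, T(4)=-1017, T(5)=-3906, T(6)=-14769, T(7)=-56025, T(8)=-212382; answer -212382
Part 3: A2 = -212382; c = 212382; squarings mod 1546: 239^1=239, 239^2=1465, 239^4=377, 239^8=1443, 239^16=1333, 239^32=535, 239^64=215, 239^128=1391, 239^256=835, 239^512=1525, 239^1024=441, 239^2048=1231, 239^4096=281, 239^8192=115, 239^16384=857, 239^32768=99, 239^65536=525, 239^131072=437; 239^212382 = 239^2 * 239^4 * 239^8 * 239^16 * 239^128 * 239^256 * 239^1024 * 239^2048 * 239^4096 * 239^8192 * 239^65536 * 239^131072 = 541 (mod 1546); answer 541

541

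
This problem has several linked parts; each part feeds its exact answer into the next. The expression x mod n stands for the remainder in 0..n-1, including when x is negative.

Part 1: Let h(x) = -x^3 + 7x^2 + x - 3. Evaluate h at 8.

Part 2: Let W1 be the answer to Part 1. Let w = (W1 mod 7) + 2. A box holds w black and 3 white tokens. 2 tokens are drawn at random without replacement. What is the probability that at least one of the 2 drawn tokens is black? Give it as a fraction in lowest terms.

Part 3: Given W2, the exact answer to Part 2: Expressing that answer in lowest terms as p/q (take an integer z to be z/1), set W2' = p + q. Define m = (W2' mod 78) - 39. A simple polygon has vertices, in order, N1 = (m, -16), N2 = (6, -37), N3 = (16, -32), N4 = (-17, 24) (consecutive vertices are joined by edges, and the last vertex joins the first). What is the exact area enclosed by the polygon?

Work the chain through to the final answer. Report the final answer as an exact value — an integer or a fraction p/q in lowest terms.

Part 1: -1*(8)^3 + 7*(8)^2 + 1*(8)^1 - 3 = (-512) + (448) + (8) + (-3) = -59; answer -59
Part 2: W1 = -59; w = 6; total draws C(9,2) = 36; complement C(3,2) = 3; favorable 36 - 3 = 33; P = 11/12; answer 11/12
Part 3: W2 = 11/12; threaded value p + q = 23; m = -16; cross terms: (-16*-37 - 6*-16)=688, (6*-32 - 16*-37)=400, (16*24 - -17*-32)=-160, (-17*-16 - -16*24)=656; twice the area = |1584| = 1584; area = 792; answer 792

792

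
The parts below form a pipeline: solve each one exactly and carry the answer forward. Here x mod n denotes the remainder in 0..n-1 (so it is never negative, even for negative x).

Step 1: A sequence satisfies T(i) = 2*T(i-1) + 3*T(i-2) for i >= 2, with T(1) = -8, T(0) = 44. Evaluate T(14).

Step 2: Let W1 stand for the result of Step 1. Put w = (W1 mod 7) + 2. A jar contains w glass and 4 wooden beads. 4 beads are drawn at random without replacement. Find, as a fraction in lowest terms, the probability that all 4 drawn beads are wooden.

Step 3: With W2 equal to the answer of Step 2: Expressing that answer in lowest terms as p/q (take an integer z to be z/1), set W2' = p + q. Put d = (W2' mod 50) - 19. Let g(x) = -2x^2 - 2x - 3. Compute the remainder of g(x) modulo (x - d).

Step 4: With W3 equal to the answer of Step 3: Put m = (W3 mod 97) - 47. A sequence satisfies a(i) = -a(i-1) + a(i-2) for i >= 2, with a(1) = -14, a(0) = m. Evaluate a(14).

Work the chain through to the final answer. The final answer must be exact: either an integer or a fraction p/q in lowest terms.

Step 1: T(2) = 2*(-8) + 3*(44) = 116; iterating: T(2)=116, T(3)=208, T(4)=764, T(5)=2152, T(6)=6596, T(7)=19648, T(8)=59084, T(9)=177112, T(10)=531476, T(11)=1594288, T(12)=4783004, T(13)=14348872, T(14)=43046756; answer 43046756
Step 2: W1 = 43046756; w = 6; total draws C(10,4) = 210; favorable C(4,4) = 1; P = 1/210; answer 1/210
Step 3: W2 = 1/210; threaded value p + q = 211; d = -8; remainder = value at the root: -2*(-8)^2 - 2*(-8)^1 - 3 = (-128) + (16) + (-3) = -115; answer -115
Step 4: W3 = -115; m = 32; a(2) = -1*(-14) + 1*(32) = 46; iterating: a(2)=46, a(3)=-60, a(4)=106, a(5)=-166, a(6)=272, a(7)=-438, a(8)=710, a(9)=-1148, a(10)=1858, a(11)=-3006, a(12)=4864, a(13)=-7870, a(14)=12734; answer 12734

12734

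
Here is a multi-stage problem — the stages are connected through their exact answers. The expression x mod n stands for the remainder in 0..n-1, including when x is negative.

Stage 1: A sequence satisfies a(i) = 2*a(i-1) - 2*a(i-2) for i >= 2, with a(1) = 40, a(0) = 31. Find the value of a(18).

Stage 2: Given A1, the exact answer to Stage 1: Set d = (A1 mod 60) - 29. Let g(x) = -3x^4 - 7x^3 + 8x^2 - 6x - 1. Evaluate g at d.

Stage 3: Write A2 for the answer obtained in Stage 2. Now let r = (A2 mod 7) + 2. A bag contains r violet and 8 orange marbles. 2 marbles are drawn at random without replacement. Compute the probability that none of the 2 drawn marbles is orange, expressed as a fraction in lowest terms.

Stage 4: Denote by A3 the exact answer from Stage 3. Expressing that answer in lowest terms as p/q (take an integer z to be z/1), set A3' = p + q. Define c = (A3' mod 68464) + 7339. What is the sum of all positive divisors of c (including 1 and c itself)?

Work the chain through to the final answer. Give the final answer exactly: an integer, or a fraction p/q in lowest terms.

Stage 1: a(2) = 2*(40) - 2*(31) = 18; iterating: a(2)=18, a(3)=-44, a(4)=-124, a(5)=-160, a(6)=-72, a(7)=176, a(8)=496, a(9)=640, a(10)=288, a(11)=-704, a(12)=-1984, a(13)=-2560, a(14)=-1152, a(15)=2816, a(16)=7936, a(17)=10240, a(18)=4608; answer 4608
Stage 2: A1 = 4608; d = 19; -3*(19)^4 - 7*(19)^3 + 8*(19)^2 - 6*(19)^1 - 1 = (-390963) + (-48013) + (2888) + (-114) + (-1) = -436203; answer -436203
Stage 3: A2 = -436203; r = 4; total draws C(12,2) = 66; favorable C(4,2) = 6; P = 1/11; answer 1/11
Stage 4: A3 = 1/11; threaded value p + q = 12; c = 7351; 7351 is prime, so its only divisors are 1 and 7351; sigma = 1 + 7351 = 7352; answer 7352

7352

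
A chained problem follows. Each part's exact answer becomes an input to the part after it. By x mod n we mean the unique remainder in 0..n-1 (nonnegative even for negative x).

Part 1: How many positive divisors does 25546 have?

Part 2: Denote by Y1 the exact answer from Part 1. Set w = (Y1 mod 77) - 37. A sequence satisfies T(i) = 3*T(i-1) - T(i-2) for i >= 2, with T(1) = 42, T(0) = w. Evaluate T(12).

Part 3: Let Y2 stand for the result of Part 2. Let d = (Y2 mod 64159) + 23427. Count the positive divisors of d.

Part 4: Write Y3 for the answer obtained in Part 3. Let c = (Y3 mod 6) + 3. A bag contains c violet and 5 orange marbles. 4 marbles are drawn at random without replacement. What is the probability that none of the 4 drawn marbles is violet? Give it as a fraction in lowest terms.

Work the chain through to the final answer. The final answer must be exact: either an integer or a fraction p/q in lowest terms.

1/14

Part 1: 25546 = 2 * 53 * 241; number of divisors = (1+1) * (1+1) * (1+1) = 8; answer 8
Part 2: Y1 = 8; w = -29; T(2) = 3*(42) - 1*(-29) = 155; iterating: T(2)=155, T(3)=423, T(4)=1114, T(5)=2919, T(6)=7643, T(7)=20010, T(8)=52387, T(9)=137151, T(10)=359066, T(11)=940047, T(12)=2461075; answer 2461075
Part 3: Y2 = 2461075; d = 46460; 46460 = 2^2 * 5 * 23 * 101; number of divisors = (2+1) * (1+1) * (1+1) * (1+1) = 24; answer 24
Part 4: Y3 = 24; c = 3; total draws C(8,4) = 70; favorable C(5,4) = 5; P = 1/14; answer 1/14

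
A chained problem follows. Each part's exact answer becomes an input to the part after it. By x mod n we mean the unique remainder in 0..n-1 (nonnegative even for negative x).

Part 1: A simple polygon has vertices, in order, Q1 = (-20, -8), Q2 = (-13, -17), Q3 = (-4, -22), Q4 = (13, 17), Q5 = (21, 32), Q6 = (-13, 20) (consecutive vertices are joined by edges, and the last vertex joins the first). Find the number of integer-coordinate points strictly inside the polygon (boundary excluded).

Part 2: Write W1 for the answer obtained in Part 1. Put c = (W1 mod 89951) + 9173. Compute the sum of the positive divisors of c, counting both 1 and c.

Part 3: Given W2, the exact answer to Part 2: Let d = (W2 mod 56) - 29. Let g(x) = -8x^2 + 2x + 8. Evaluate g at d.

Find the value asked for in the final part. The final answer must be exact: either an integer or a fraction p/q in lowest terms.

-3562

Part 1: cross terms: (-20*-17 - -13*-8)=236, (-13*-22 - -4*-17)=218, (-4*17 - 13*-22)=218, (13*32 - 21*17)=59, (21*20 - -13*32)=836, (-13*-8 - -20*20)=504; twice the area = |2071| = 2071; area = 2071/2; boundary points = 1 + 1 + 1 + 1 + 2 + 7 = 13; strictly interior points = area - boundary/2 + 1 = 1030; answer 1030
Part 2: W1 = 1030; c = 10203; 10203 = 3 * 19 * 179; sigma = (1 + 3) * (1 + 19) * (1 + 179) = 4 * 20 * 180 = 14400; answer 14400
Part 3: W2 = 14400; d = -21; -8*(-21)^2 + 2*(-21)^1 + 8 = (-3528) + (-42) + (8) = -3562; answer -3562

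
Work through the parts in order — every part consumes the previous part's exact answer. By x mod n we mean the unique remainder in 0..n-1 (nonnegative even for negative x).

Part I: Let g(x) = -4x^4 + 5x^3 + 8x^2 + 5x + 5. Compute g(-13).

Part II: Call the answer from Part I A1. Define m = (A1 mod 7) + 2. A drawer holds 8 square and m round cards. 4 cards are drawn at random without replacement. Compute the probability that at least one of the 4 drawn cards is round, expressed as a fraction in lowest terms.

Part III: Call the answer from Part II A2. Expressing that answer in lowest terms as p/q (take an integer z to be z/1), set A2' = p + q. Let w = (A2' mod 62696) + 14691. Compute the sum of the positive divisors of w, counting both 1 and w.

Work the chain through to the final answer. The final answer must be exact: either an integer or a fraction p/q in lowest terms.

Part I: -4*(-13)^4 + 5*(-13)^3 + 8*(-13)^2 + 5*(-13)^1 + 5 = (-114244) + (-10985) + (1352) + (-65) + (5) = -123937; answer -123937
Part II: A1 = -123937; m = 7; total draws C(15,4) = 1365; complement C(8,4) = 70; favorable 1365 - 70 = 1295; P = 37/39; answer 37/39
Part III: A2 = 37/39; threaded value p + q = 76; w = 14767; 14767 is prime, so its only divisors are 1 and 14767; sigma = 1 + 14767 = 14768; answer 14768

14768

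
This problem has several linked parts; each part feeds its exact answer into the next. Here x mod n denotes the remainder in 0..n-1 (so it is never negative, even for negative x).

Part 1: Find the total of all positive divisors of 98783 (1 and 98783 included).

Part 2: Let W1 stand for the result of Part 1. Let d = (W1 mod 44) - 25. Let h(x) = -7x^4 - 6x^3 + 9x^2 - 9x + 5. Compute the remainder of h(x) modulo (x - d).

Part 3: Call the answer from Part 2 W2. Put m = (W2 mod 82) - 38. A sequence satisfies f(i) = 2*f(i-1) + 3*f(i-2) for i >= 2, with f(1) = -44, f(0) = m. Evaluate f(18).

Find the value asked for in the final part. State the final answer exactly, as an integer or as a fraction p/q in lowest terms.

Part 1: 98783 = 173 * 571; sigma = (1 + 173) * (1 + 571) = 174 * 572 = 99528; answer 99528
Part 2: W1 = 99528; d = -25; remainder = value at the root: -7*(-25)^4 - 6*(-25)^3 + 9*(-25)^2 - 9*(-25)^1 + 5 = (-2734375) + (93750) + (5625) + (225) + (5) = -2634770; answer -2634770
Part 3: W2 = -2634770; m = 16; f(2) = 2*(-44) + 3*(16) = -40; iterating: f(2)=-40, f(3)=-212, f(4)=-544, f(5)=-1724, f(6)=-5080, f(7)=-15332, f(8)=-45904, f(9)=-137804, f(10)=-413320, f(11)=-1240052, f(12)=-3720064, f(13)=-11160284, f(14)=-33480760, f(15)=-100442372, f(16)=-301327024, f(17)=-903981164, f(18)=-2711943400; answer -2711943400

-2711943400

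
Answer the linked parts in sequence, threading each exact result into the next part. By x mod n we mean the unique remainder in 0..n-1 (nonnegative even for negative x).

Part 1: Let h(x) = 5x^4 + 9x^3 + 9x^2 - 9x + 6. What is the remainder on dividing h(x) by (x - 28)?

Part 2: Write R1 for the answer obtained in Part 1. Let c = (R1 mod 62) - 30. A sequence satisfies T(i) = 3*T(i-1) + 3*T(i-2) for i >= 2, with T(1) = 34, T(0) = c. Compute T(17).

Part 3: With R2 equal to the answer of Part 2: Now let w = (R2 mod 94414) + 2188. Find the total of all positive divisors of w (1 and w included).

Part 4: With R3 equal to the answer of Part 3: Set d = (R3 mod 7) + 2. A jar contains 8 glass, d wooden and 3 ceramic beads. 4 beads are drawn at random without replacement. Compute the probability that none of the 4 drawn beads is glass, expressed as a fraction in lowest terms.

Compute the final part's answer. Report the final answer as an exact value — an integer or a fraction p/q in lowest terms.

1/143

Part 1: remainder = value at the root: 5*(28)^4 + 9*(28)^3 + 9*(28)^2 - 9*(28)^1 + 6 = (3073280) + (197568) + (7056) + (-252) + (6) = 3277658; answer 3277658
Part 2: R1 = 3277658; c = -2; T(2) = 3*(34) + 3*(-2) = 96; iterating: T(2)=96, T(3)=390, T(4)=1458, T(5)=5544, T(6)=21006, T(7)=79650, T(8)=301968, T(9)=1144854, T(10)=4340466, T(11)=16455960, T(12)=62389278, T(13)=236535714, T(14)=896774976, T(15)=3399932070, T(16)=12890121138, T(17)=48870159624; answer 48870159624
Part 3: R2 = 48870159624; w = 59202; 59202 = 2 * 3^2 * 11 * 13 * 23; sigma = (1 + 2) * (1 + 3 + 9) * (1 + 11) * (1 + 13) * (1 + 23) = 3 * 13 * 12 * 14 * 24 = 157248; answer 157248
Part 4: R3 = 157248; d = 2; total draws C(13,4) = 715; favorable C(5,4) = 5; P = 1/143; answer 1/143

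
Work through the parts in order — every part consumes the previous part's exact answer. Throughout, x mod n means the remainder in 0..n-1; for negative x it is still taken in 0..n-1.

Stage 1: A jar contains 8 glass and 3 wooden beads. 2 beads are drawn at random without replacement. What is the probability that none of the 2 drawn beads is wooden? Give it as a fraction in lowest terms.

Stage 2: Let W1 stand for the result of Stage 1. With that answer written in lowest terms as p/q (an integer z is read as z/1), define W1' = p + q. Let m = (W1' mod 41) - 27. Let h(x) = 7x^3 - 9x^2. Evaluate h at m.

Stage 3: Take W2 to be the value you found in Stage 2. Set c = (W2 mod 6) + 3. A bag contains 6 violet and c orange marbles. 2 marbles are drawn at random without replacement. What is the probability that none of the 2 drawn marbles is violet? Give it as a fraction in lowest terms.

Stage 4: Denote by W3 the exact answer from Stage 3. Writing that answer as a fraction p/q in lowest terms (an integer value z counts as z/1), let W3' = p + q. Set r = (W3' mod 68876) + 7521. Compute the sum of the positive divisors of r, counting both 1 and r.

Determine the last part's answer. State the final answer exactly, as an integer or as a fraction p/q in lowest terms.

15120

Stage 1: total draws C(11,2) = 55; favorable C(8,2) = 28; P = 28/55; answer 28/55
Stage 2: W1 = 28/55; threaded value p + q = 83; m = -26; 7*(-26)^3 - 9*(-26)^2 = (-123032) + (-6084) = -129116; answer -129116
Stage 3: W2 = -129116; c = 7; total draws C(13,2) = 78; favorable C(7,2) = 21; P = 7/26; answer 7/26
Stage 4: W3 = 7/26; threaded value p + q = 33; r = 7554; 7554 = 2 * 3 * 1259; sigma = (1 + 2) * (1 + 3) * (1 + 1259) = 3 * 4 * 1260 = 15120; answer 15120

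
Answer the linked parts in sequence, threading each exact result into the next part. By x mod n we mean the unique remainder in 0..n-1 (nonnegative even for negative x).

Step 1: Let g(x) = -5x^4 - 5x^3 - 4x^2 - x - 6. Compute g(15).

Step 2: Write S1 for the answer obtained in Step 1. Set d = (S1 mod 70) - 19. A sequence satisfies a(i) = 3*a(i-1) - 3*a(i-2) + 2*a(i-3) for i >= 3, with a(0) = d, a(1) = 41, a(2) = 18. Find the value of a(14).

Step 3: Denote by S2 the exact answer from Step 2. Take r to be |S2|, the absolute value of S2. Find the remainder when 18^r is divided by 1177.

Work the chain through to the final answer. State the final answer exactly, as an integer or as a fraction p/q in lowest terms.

Step 1: -5*(15)^4 - 5*(15)^3 - 4*(15)^2 - 1*(15)^1 - 6 = (-253125) + (-16875) + (-900) + (-15) + (-6) = -270921; answer -270921
Step 2: S1 = -270921; d = 30; a(3) = 3*(18) - 3*(41) + 2*(30) = -9; iterating: a(3)=-9, a(4)=1, a(5)=66, a(6)=177, a(7)=335, a(8)=606, a(9)=1167, a(10)=2353, a(11)=4770, a(12)=9585, a(13)=19151, a(14)=38238; answer 38238
Step 3: S2 = 38238; r = 38238; squarings mod 1177: 18^1=18, 18^2=324, 18^4=223, 18^8=295, 18^16=1104, 18^32=621, 18^64=762, 18^128=383, 18^256=741, 18^512=599, 18^1024=993, 18^2048=900, 18^4096=224, 18^8192=742, 18^16384=905, 18^32768=1010; 18^38238 = 18^2 * 18^4 * 18^8 * 18^16 * 18^64 * 18^256 * 18^1024 * 18^4096 * 18^32768 = 504 (mod 1177); answer 504

504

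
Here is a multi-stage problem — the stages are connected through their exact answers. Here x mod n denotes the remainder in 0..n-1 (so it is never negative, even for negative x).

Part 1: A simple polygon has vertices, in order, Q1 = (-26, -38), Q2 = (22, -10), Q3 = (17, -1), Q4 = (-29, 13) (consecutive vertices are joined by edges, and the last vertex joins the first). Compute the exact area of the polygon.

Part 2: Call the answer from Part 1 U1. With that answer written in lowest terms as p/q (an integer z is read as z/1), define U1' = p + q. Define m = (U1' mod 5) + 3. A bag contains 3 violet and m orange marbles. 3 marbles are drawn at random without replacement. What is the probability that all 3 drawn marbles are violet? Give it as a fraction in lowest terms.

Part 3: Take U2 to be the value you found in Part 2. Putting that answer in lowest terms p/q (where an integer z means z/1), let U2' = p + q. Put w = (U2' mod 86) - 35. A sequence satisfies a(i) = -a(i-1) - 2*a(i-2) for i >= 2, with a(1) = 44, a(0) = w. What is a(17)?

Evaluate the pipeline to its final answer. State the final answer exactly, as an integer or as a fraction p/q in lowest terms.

Part 1: cross terms: (-26*-10 - 22*-38)=1096, (22*-1 - 17*-10)=148, (17*13 - -29*-1)=192, (-29*-38 - -26*13)=1440; twice the area = |2876| = 2876; area = 1438; answer 1438
Part 2: U1 = 1438; threaded value p + q = 1439; m = 7; total draws C(10,3) = 120; favorable C(3,3) = 1; P = 1/120; answer 1/120
Part 3: U2 = 1/120; threaded value p + q = 121; w = 0; a(2) = -1*(44) - 2*(0) = -44; iterating: a(2)=-44, a(3)=-44, a(4)=132, a(5)=-44, a(6)=-220, a(7)=308, a(8)=132, a(9)=-748, a(10)=484, a(11)=1012, a(12)=-1980, a(13)=-44, a(14)=4004, a(15)=-3916, a(16)=-4092, a(17)=11924; answer 11924

11924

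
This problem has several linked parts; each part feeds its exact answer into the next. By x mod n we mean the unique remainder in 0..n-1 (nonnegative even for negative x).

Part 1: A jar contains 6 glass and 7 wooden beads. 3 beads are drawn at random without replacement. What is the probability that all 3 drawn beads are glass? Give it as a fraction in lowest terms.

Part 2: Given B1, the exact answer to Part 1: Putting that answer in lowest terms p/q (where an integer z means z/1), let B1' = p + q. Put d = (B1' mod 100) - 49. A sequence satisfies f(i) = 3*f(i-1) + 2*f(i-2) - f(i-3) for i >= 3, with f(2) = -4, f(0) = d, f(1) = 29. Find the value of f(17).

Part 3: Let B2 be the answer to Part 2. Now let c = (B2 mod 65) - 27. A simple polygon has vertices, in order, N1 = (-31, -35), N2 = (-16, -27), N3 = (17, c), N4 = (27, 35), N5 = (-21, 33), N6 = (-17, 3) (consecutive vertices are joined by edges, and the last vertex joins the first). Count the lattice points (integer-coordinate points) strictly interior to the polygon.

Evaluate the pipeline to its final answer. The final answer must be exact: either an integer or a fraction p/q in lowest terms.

2025

Part 1: total draws C(13,3) = 286; favorable C(6,3) = 20; P = 10/143; answer 10/143
Part 2: B1 = 10/143; threaded value p + q = 153; d = 4; f(3) = 3*(-4) + 2*(29) - 1*(4) = 42; iterating: f(3)=42, f(4)=89, f(5)=355, f(6)=1201, f(7)=4224, f(8)=14719, f(9)=51404, f(10)=179426, f(11)=626367, f(12)=2186549, f(13)=7632955, f(14)=26645596, f(15)=93016149, f(16)=324706684, f(17)=1133506754; answer 1133506754
Part 3: B2 = 1133506754; c = 2; cross terms: (-31*-27 - -16*-35)=277, (-16*2 - 17*-27)=427, (17*35 - 27*2)=541, (27*33 - -21*35)=1626, (-21*3 - -17*33)=498, (-17*-35 - -31*3)=688; twice the area = |4057| = 4057; area = 4057/2; boundary points = 1 + 1 + 1 + 2 + 2 + 2 = 9; strictly interior points = area - boundary/2 + 1 = 2025; answer 2025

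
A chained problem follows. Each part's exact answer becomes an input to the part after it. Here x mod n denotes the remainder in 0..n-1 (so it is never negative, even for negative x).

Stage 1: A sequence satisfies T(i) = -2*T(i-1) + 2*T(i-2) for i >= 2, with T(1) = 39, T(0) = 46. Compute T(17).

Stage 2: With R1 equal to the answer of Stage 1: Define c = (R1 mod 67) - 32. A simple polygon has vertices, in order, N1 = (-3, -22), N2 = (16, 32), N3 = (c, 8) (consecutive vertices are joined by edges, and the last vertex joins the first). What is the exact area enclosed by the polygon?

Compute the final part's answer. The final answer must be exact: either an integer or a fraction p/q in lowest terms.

336

Stage 1: T(2) = -2*(39) + 2*(46) = 14; iterating: T(2)=14, T(3)=50, T(4)=-72, T(5)=244, T(6)=-632, T(7)=1752, T(8)=-4768, T(9)=13040, T(10)=-35616, T(11)=97312, T(12)=-265856, T(13)=726336, T(14)=-1984384, T(15)=5421440, T(16)=-14811648, T(17)=40466176; answer 40466176
Stage 2: R1 = 40466176; c = 20; cross terms: (-3*32 - 16*-22)=256, (16*8 - 20*32)=-512, (20*-22 - -3*8)=-416; twice the area = |-672| = 672; area = 336; answer 336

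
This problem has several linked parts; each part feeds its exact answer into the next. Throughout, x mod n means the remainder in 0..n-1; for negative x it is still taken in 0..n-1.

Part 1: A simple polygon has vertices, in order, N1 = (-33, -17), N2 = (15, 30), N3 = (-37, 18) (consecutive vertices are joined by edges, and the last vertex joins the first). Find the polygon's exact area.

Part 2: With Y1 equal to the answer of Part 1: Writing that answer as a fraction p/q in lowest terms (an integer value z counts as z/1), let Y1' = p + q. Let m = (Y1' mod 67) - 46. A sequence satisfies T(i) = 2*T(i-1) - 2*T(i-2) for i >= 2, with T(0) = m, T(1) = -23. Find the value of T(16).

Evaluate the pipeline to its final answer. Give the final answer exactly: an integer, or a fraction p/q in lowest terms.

4608

Part 1: cross terms: (-33*30 - 15*-17)=-735, (15*18 - -37*30)=1380, (-37*-17 - -33*18)=1223; twice the area = |1868| = 1868; area = 934; answer 934
Part 2: Y1 = 934; threaded value p + q = 935; m = 18; T(2) = 2*(-23) - 2*(18) = -82; iterating: T(2)=-82, T(3)=-118, T(4)=-72, T(5)=92, T(6)=328, T(7)=472, T(8)=288, T(9)=-368, T(10)=-1312, T(11)=-1888, T(12)=-1152, T(13)=1472, T(14)=5248, T(15)=7552, T(16)=4608; answer 4608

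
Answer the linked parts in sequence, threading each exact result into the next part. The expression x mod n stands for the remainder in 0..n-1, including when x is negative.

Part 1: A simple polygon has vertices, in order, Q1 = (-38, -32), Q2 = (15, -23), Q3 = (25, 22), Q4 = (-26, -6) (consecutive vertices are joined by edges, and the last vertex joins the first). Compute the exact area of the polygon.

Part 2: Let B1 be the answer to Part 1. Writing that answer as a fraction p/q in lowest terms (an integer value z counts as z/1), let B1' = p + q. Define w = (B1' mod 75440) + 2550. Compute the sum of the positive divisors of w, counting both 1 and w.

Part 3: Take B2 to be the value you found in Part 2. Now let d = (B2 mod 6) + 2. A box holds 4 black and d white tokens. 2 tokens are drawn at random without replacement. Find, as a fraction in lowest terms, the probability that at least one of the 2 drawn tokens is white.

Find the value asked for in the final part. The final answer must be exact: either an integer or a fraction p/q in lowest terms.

Part 1: cross terms: (-38*-23 - 15*-32)=1354, (15*22 - 25*-23)=905, (25*-6 - -26*22)=422, (-26*-32 - -38*-6)=604; twice the area = |3285| = 3285; area = 3285/2; answer 3285/2
Part 2: B1 = 3285/2; threaded value p + q = 3287; w = 5837; 5837 = 13 * 449; sigma = (1 + 13) * (1 + 449) = 14 * 450 = 6300; answer 6300
Part 3: B2 = 6300; d = 2; total draws C(6,2) = 15; complement C(4,2) = 6; favorable 15 - 6 = 9; P = 3/5; answer 3/5

3/5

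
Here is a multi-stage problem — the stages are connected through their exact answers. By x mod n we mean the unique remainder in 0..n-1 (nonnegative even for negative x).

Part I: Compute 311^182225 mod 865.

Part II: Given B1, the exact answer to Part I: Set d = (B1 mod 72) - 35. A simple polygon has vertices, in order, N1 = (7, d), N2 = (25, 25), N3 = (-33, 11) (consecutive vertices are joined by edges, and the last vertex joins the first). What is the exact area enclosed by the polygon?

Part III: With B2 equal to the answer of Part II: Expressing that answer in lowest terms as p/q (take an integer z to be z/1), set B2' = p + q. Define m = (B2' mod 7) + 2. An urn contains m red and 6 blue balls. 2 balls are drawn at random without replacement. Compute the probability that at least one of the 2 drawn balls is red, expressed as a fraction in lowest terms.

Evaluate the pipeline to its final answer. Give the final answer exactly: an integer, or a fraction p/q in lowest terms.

21/26

Part I: squarings mod 865: 311^1=311, 311^2=706, 311^4=196, 311^8=356, 311^16=446, 311^32=831, 311^64=291, 311^128=776, 311^256=136, 311^512=331, 311^1024=571, 311^2048=801, 311^4096=636, 311^8192=541, 311^16384=311, 311^32768=706, 311^65536=196, 311^131072=356; 311^182225 = 311^1 * 311^16 * 311^64 * 311^128 * 311^256 * 311^512 * 311^1024 * 311^16384 * 311^32768 * 311^131072 = 216 (mod 865); answer 216
Part II: B1 = 216; d = -35; cross terms: (7*25 - 25*-35)=1050, (25*11 - -33*25)=1100, (-33*-35 - 7*11)=1078; twice the area = |3228| = 3228; area = 1614; answer 1614
Part III: B2 = 1614; threaded value p + q = 1615; m = 7; total draws C(13,2) = 78; complement C(6,2) = 15; favorable 78 - 15 = 63; P = 21/26; answer 21/26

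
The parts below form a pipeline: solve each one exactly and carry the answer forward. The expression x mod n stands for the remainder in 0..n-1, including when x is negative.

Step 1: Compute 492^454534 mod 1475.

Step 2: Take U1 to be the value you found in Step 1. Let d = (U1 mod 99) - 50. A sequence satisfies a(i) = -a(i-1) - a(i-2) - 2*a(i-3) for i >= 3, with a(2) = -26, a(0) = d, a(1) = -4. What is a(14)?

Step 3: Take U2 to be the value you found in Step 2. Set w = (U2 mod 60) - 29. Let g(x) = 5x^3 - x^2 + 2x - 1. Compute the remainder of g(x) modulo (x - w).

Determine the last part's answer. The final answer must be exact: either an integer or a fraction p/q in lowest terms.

45905

Step 1: squarings mod 1475: 492^1=492, 492^2=164, 492^4=346, 492^8=241, 492^16=556, 492^32=861, 492^64=871, 492^128=491, 492^256=656, 492^512=1111, 492^1024=1221, 492^2048=1091, 492^4096=1431, 492^8192=461, 492^16384=121, 492^32768=1366, 492^65536=81, 492^131072=661, 492^262144=321; 492^454534 = 492^2 * 492^4 * 492^128 * 492^256 * 492^512 * 492^1024 * 492^2048 * 492^8192 * 492^16384 * 492^32768 * 492^131072 * 492^262144 = 854 (mod 1475); answer 854
Step 2: U1 = 854; d = 12; a(3) = -1*(-26) - 1*(-4) - 2*(12) = 6; iterating: a(3)=6, a(4)=28, a(5)=18, a(6)=-58, a(7)=-16, a(8)=38, a(9)=94, a(10)=-100, a(11)=-70, a(12)=-18, a(13)=288, a(14)=-130; answer -130
Step 3: U2 = -130; w = 21; remainder = value at the root: 5*(21)^3 - 1*(21)^2 + 2*(21)^1 - 1 = (46305) + (-441) + (42) + (-1) = 45905; answer 45905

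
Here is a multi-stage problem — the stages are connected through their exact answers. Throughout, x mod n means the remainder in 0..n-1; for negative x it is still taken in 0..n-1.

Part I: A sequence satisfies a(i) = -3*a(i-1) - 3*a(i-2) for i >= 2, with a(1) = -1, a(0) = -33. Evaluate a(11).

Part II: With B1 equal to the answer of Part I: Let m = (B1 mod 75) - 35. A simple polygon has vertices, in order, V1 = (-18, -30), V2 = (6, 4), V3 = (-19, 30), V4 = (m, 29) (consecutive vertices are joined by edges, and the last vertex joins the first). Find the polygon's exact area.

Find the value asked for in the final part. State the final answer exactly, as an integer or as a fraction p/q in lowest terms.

2435/2

Part I: a(2) = -3*(-1) - 3*(-33) = 102; iterating: a(2)=102, a(3)=-303, a(4)=603, a(5)=-900, a(6)=891, a(7)=27, a(8)=-2754, a(9)=8181, a(10)=-16281, a(11)=24300; answer 24300
Part II: B1 = 24300; m = -35; cross terms: (-18*4 - 6*-30)=108, (6*30 - -19*4)=256, (-19*29 - -35*30)=499, (-35*-30 - -18*29)=1572; twice the area = |2435| = 2435; area = 2435/2; answer 2435/2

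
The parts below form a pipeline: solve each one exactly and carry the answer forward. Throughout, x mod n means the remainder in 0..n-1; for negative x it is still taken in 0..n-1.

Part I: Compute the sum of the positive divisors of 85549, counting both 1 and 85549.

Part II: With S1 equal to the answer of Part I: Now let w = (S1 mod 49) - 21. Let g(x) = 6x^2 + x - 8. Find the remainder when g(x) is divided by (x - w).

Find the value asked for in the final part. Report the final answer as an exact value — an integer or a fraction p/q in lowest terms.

3472

Part I: 85549 is prime, so its only divisors are 1 and 85549; sigma = 1 + 85549 = 85550; answer 85550
Part II: S1 = 85550; w = 24; remainder = value at the root: 6*(24)^2 + 1*(24)^1 - 8 = (3456) + (24) + (-8) = 3472; answer 3472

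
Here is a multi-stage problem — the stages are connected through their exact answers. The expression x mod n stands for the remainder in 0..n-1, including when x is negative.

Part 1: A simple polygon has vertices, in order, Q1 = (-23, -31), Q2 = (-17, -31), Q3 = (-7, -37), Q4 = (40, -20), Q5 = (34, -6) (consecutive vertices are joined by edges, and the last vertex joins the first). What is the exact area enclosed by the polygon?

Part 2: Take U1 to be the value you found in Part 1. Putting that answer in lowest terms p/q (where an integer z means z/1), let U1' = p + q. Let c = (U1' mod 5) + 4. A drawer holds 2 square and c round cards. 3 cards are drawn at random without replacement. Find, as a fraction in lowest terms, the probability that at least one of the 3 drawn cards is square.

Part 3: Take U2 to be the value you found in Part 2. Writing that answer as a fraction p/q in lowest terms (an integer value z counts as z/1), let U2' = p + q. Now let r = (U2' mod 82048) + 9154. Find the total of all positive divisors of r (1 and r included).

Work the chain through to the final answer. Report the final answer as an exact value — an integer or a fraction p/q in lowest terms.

Part 1: cross terms: (-23*-31 - -17*-31)=186, (-17*-37 - -7*-31)=412, (-7*-20 - 40*-37)=1620, (40*-6 - 34*-20)=440, (34*-31 - -23*-6)=-1192; twice the area = |1466| = 1466; area = 733; answer 733
Part 2: U1 = 733; threaded value p + q = 734; c = 8; total draws C(10,3) = 120; complement C(8,3) = 56; favorable 120 - 56 = 64; P = 8/15; answer 8/15
Part 3: U2 = 8/15; threaded value p + q = 23; r = 9177; 9177 = 3 * 7 * 19 * 23; sigma = (1 + 3) * (1 + 7) * (1 + 19) * (1 + 23) = 4 * 8 * 20 * 24 = 15360; answer 15360

15360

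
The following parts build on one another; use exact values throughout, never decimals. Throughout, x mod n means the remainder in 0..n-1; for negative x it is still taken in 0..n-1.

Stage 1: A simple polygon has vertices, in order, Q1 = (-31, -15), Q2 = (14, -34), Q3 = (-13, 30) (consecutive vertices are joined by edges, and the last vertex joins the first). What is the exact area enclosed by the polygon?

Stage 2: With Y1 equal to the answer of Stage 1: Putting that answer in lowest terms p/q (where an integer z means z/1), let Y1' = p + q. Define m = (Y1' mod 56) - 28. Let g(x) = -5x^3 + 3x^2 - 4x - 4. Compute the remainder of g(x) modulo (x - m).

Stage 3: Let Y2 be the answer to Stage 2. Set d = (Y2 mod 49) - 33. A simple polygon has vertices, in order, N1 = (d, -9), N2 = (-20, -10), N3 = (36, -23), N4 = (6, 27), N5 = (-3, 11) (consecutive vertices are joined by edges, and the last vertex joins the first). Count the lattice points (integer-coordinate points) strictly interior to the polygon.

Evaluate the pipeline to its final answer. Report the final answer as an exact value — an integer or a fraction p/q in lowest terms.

Stage 1: cross terms: (-31*-34 - 14*-15)=1264, (14*30 - -13*-34)=-22, (-13*-15 - -31*30)=1125; twice the area = |2367| = 2367; area = 2367/2; answer 2367/2
Stage 2: Y1 = 2367/2; threaded value p + q = 2369; m = -11; remainder = value at the root: -5*(-11)^3 + 3*(-11)^2 - 4*(-11)^1 - 4 = (6655) + (363) + (44) + (-4) = 7058; answer 7058
Stage 3: Y2 = 7058; d = -31; cross terms: (-31*-10 - -20*-9)=130, (-20*-23 - 36*-10)=820, (36*27 - 6*-23)=1110, (6*11 - -3*27)=147, (-3*-9 - -31*11)=368; twice the area = |2575| = 2575; area = 2575/2; boundary points = 1 + 1 + 10 + 1 + 4 = 17; strictly interior points = area - boundary/2 + 1 = 1280; answer 1280

1280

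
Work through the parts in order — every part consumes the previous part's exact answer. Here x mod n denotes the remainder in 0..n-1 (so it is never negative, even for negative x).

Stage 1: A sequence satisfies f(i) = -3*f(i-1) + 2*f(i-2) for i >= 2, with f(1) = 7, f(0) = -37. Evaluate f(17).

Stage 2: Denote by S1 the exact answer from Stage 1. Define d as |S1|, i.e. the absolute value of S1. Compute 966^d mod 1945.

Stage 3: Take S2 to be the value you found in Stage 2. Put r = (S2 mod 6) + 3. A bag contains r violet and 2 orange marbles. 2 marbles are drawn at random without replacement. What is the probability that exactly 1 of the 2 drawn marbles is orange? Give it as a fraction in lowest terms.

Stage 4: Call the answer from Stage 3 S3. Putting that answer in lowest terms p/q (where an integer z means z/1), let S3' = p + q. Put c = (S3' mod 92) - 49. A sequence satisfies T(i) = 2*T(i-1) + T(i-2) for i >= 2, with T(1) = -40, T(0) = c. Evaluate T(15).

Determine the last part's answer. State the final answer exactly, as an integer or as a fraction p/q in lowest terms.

-9901332

Stage 1: f(2) = -3*(7) + 2*(-37) = -95; iterating: f(2)=-95, f(3)=299, f(4)=-1087, f(5)=3859, f(6)=-13751, f(7)=48971, f(8)=-174415, f(9)=621187, f(10)=-2212391, f(11)=7879547, f(12)=-28063423, f(13)=99949363, f(14)=-355974935, f(15)=1267823531, f(16)=-4515420463, f(17)=16081908451; answer 16081908451
Stage 2: S1 = 16081908451; d = 16081908451; squarings mod 1945: 966^1=966, 966^2=1501, 966^4=691, 966^8=956, 966^16=1731, 966^32=1061, 966^64=1511, 966^128=1636, 966^256=176, 966^512=1801, 966^1024=1286, 966^2048=546, 966^4096=531, 966^8192=1881, 966^16384=206, 966^32768=1591, 966^65536=836, 966^131072=641, 966^262144=486, 966^524288=851, 966^1048576=661, 966^2097152=1241, 966^4194304=1586, 966^8388608=511, 966^16777216=491, 966^33554432=1846, 966^67108864=76, 966^134217728=1886, 966^268435456=1536, 966^536870912=11, 966^1073741824=121, 966^2147483648=1026, 966^4294967296=431, 966^8589934592=986; 966^16081908451 = 966^1 * 966^2 * 966^32 * 966^64 * 966^128 * 966^512 * 966^4096 * 966^8192 * 966^16384 * 966^131072 * 966^262144 * 966^524288 * 966^8388608 * 966^33554432 * 966^67108864 * 966^134217728 * 966^268435456 * 966^536870912 * 966^2147483648 * 966^4294967296 * 966^8589934592 = 721 (mod 1945); answer 721
Stage 3: S2 = 721; r = 4; total draws C(6,2) = 15; favorable C(2,1)*C(4,1) = 8; P = 8/15; answer 8/15
Stage 4: S3 = 8/15; threaded value p + q = 23; c = -26; T(2) = 2*(-40) + 1*(-26) = -106; iterating: T(2)=-106, T(3)=-252, T(4)=-610, T(5)=-1472, T(6)=-3554, T(7)=-8580, T(8)=-20714, T(9)=-50008, T(10)=-120730, T(11)=-291468, T(12)=-703666, T(13)=-1698800, T(14)=-4101266, T(15)=-9901332; answer -9901332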